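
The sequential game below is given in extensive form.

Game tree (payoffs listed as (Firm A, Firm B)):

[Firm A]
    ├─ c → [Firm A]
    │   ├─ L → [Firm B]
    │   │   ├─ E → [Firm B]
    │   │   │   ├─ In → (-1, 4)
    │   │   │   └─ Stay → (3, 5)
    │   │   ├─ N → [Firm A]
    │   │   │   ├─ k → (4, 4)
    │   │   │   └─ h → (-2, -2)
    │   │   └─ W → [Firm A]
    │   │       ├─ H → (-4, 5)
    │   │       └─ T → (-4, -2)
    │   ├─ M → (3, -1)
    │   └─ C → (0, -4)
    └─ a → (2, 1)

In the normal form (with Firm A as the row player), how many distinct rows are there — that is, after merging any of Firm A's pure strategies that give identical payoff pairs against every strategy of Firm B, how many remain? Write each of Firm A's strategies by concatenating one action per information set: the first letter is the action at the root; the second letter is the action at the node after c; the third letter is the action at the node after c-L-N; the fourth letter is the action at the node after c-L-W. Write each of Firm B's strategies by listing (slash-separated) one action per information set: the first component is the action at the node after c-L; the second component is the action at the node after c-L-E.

Firm A has 24 pure strategies: cLkH, cLkT, cLhH, cLhT, cMkH, cMkT, cMhH, cMhT, cCkH, cCkT, cChH, cChT, aLkH, aLkT, aLhH, aLhT, aMkH, aMkT, aMhH, aMhT, aCkH, aCkT, aChH, aChT. Columns: E/In, E/Stay, N/In, N/Stay, W/In, W/Stay.
{cLkH} → row (-1,4) (3,5) (4,4) (4,4) (-4,5) (-4,5)
{cLkT} → row (-1,4) (3,5) (4,4) (4,4) (-4,-2) (-4,-2)
{cLhH} → row (-1,4) (3,5) (-2,-2) (-2,-2) (-4,5) (-4,5)
{cLhT} → row (-1,4) (3,5) (-2,-2) (-2,-2) (-4,-2) (-4,-2)
{cMkH, cMkT, cMhH, cMhT} → row (3,-1) (3,-1) (3,-1) (3,-1) (3,-1) (3,-1)
{cCkH, cCkT, cChH, cChT} → row (0,-4) (0,-4) (0,-4) (0,-4) (0,-4) (0,-4)
{aLkH, aLkT, aLhH, aLhT, aMkH, aMkT, aMhH, aMhT, aCkH, aCkT, aChH, aChT} → row (2,1) (2,1) (2,1) (2,1) (2,1) (2,1)
That's 7 distinct rows out of 24 strategies.

7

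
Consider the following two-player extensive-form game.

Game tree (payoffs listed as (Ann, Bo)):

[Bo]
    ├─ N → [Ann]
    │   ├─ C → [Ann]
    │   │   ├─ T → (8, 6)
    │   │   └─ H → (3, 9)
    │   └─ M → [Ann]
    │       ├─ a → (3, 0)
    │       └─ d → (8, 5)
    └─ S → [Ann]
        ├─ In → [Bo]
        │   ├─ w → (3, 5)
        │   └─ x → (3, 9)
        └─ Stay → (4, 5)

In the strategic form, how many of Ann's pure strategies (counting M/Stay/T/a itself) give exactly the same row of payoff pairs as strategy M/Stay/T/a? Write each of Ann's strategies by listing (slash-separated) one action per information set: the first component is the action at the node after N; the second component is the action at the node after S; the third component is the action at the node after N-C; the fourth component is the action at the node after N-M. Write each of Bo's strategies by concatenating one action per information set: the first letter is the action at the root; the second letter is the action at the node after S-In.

Row for M/Stay/T/a (columns Nw, Nx, Sw, Sx): (3,0) (3,0) (4,5) (4,5).
Under M/Stay/T/a, Ann's choice at the node after N-C can never be reached regardless of what Bo does, so varying those choices leaves every outcome unchanged.
Holding the reachable choices fixed and varying the unreachable one freely already gives 2 equivalent strategies.
No other strategy reproduces this row, so those 2 are the full class: M/Stay/T/a, M/Stay/H/a.

2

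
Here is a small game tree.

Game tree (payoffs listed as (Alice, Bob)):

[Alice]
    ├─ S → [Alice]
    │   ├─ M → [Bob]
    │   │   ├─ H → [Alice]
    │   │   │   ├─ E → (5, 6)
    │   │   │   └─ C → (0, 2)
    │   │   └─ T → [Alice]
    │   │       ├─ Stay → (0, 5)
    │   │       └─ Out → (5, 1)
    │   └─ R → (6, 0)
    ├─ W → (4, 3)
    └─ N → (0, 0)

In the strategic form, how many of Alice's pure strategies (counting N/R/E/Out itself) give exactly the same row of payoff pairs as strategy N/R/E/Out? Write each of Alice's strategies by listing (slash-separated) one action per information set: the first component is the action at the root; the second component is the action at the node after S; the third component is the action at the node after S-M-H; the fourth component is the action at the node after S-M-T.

Row for N/R/E/Out (columns H, T): (0,0) (0,0).
Under N/R/E/Out, Alice's choice at the node after S and at the node after S-M-H and at the node after S-M-T can never be reached regardless of what Bob does, so varying those choices leaves every outcome unchanged.
Holding the reachable choices fixed and varying the unreachable ones freely already gives 2 × 2 × 2 = 8 equivalent strategies.
No other strategy reproduces this row, so those 8 are the full class: N/M/E/Stay, N/M/E/Out, N/M/C/Stay, N/M/C/Out, N/R/E/Stay, N/R/E/Out, N/R/C/Stay, N/R/C/Out.

8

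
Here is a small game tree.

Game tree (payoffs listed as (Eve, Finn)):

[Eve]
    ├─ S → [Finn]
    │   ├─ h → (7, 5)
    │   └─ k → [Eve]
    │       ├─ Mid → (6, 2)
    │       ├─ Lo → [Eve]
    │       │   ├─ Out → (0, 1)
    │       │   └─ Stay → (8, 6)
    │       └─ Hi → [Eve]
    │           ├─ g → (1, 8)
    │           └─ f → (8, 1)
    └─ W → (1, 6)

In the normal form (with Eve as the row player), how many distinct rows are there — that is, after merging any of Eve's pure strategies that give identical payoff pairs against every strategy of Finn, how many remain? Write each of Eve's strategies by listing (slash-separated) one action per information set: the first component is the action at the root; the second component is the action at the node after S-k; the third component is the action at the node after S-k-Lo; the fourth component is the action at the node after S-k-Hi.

Eve has 24 pure strategies: S/Mid/Out/g, S/Mid/Out/f, S/Mid/Stay/g, S/Mid/Stay/f, S/Lo/Out/g, S/Lo/Out/f, S/Lo/Stay/g, S/Lo/Stay/f, S/Hi/Out/g, S/Hi/Out/f, S/Hi/Stay/g, S/Hi/Stay/f, W/Mid/Out/g, W/Mid/Out/f, W/Mid/Stay/g, W/Mid/Stay/f, W/Lo/Out/g, W/Lo/Out/f, W/Lo/Stay/g, W/Lo/Stay/f, W/Hi/Out/g, W/Hi/Out/f, W/Hi/Stay/g, W/Hi/Stay/f. Columns: h, k.
{S/Mid/Out/g, S/Mid/Out/f, S/Mid/Stay/g, S/Mid/Stay/f} → row (7,5) (6,2)
{S/Lo/Out/g, S/Lo/Out/f} → row (7,5) (0,1)
{S/Lo/Stay/g, S/Lo/Stay/f} → row (7,5) (8,6)
{S/Hi/Out/g, S/Hi/Stay/g} → row (7,5) (1,8)
{S/Hi/Out/f, S/Hi/Stay/f} → row (7,5) (8,1)
{W/Mid/Out/g, W/Mid/Out/f, W/Mid/Stay/g, W/Mid/Stay/f, W/Lo/Out/g, W/Lo/Out/f, W/Lo/Stay/g, W/Lo/Stay/f, W/Hi/Out/g, W/Hi/Out/f, W/Hi/Stay/g, W/Hi/Stay/f} → row (1,6) (1,6)
That's 6 distinct rows out of 24 strategies.

6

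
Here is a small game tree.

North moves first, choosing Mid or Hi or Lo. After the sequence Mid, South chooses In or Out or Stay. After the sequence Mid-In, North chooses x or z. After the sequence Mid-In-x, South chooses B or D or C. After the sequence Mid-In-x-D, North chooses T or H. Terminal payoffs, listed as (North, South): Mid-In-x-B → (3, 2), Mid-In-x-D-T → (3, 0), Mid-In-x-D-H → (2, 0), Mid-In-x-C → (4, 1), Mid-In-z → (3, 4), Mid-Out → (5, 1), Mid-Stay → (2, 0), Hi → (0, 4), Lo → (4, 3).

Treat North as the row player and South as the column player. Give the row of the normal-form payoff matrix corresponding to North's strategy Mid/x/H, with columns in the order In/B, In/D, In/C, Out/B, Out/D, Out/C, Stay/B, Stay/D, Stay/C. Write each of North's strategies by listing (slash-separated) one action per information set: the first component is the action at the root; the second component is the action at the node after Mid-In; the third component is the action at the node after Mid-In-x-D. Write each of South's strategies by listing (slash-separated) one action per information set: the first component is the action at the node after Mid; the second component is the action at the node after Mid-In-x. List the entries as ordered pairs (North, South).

(3,2) (2,0) (4,1) (5,1) (5,1) (5,1) (2,0) (2,0) (2,0)

vs In/B: North plays Mid → South plays In at [Mid] → North plays x at [Mid-In] → South plays B at [Mid-In-x] → (3, 2)
vs In/D: North plays Mid → South plays In at [Mid] → North plays x at [Mid-In] → South plays D at [Mid-In-x] → North plays H at [Mid-In-x-D] → (2, 0)
vs In/C: North plays Mid → South plays In at [Mid] → North plays x at [Mid-In] → South plays C at [Mid-In-x] → (4, 1)
vs Out/B: North plays Mid → South plays Out at [Mid] → (5, 1)
vs Out/D: North plays Mid → South plays Out at [Mid] → (5, 1)
vs Out/C: North plays Mid → South plays Out at [Mid] → (5, 1)
vs Stay/B: North plays Mid → South plays Stay at [Mid] → (2, 0)
vs Stay/D: North plays Mid → South plays Stay at [Mid] → (2, 0)
vs Stay/C: North plays Mid → South plays Stay at [Mid] → (2, 0)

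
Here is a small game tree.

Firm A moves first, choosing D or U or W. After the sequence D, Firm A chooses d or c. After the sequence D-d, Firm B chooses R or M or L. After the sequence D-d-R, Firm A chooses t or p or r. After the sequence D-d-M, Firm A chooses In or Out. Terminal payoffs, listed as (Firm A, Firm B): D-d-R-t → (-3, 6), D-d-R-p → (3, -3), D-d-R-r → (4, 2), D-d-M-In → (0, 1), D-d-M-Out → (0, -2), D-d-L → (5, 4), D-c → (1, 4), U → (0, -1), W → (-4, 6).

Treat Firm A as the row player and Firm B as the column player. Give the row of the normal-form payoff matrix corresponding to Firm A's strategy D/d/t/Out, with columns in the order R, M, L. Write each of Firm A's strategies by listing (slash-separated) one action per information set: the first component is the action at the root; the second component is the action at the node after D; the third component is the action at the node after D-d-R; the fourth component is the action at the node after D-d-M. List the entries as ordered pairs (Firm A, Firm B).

vs R: Firm A plays D → Firm A plays d at [D] → Firm B plays R at [D-d] → Firm A plays t at [D-d-R] → (-3, 6)
vs M: Firm A plays D → Firm A plays d at [D] → Firm B plays M at [D-d] → Firm A plays Out at [D-d-M] → (0, -2)
vs L: Firm A plays D → Firm A plays d at [D] → Firm B plays L at [D-d] → (5, 4)

(-3,6) (0,-2) (5,4)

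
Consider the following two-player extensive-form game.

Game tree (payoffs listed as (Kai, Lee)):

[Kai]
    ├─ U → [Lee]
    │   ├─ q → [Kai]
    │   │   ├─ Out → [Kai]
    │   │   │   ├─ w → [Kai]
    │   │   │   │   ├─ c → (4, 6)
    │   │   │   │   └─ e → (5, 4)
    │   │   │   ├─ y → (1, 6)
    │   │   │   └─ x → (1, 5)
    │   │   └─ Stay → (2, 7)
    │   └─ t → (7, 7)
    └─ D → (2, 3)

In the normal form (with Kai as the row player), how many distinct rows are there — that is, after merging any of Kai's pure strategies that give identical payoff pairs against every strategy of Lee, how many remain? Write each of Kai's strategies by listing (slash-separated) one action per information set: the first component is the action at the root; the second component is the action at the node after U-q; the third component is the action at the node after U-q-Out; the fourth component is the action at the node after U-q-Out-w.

Kai has 24 pure strategies: U/Out/w/c, U/Out/w/e, U/Out/y/c, U/Out/y/e, U/Out/x/c, U/Out/x/e, U/Stay/w/c, U/Stay/w/e, U/Stay/y/c, U/Stay/y/e, U/Stay/x/c, U/Stay/x/e, D/Out/w/c, D/Out/w/e, D/Out/y/c, D/Out/y/e, D/Out/x/c, D/Out/x/e, D/Stay/w/c, D/Stay/w/e, D/Stay/y/c, D/Stay/y/e, D/Stay/x/c, D/Stay/x/e. Columns: q, t.
{U/Out/w/c} → row (4,6) (7,7)
{U/Out/w/e} → row (5,4) (7,7)
{U/Out/y/c, U/Out/y/e} → row (1,6) (7,7)
{U/Out/x/c, U/Out/x/e} → row (1,5) (7,7)
{U/Stay/w/c, U/Stay/w/e, U/Stay/y/c, U/Stay/y/e, U/Stay/x/c, U/Stay/x/e} → row (2,7) (7,7)
{D/Out/w/c, D/Out/w/e, D/Out/y/c, D/Out/y/e, D/Out/x/c, D/Out/x/e, D/Stay/w/c, D/Stay/w/e, D/Stay/y/c, D/Stay/y/e, D/Stay/x/c, D/Stay/x/e} → row (2,3) (2,3)
That's 6 distinct rows out of 24 strategies.

6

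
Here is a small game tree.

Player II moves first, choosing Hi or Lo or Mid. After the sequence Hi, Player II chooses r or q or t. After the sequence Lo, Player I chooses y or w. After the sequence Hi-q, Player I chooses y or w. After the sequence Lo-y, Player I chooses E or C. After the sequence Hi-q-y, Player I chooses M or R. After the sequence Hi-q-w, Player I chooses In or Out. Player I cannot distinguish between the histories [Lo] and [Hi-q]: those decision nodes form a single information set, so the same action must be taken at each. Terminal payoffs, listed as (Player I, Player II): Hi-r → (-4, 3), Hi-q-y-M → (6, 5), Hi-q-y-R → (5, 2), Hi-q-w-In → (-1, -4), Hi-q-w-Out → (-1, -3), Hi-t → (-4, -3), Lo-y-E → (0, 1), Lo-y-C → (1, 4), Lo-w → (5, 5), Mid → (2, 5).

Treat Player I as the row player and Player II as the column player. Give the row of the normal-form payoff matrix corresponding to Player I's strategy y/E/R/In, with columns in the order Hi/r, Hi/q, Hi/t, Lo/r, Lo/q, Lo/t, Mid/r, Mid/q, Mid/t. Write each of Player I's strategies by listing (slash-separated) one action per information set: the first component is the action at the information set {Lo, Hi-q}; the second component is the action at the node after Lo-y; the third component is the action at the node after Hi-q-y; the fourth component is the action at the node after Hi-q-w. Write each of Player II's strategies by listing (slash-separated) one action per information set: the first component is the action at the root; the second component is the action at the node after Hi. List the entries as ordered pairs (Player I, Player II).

(-4,3) (5,2) (-4,-3) (0,1) (0,1) (0,1) (2,5) (2,5) (2,5)

vs Hi/r: Player II plays Hi → Player II plays r at [Hi] → (-4, 3)
vs Hi/q: Player II plays Hi → Player II plays q at [Hi] → Player I plays y at [Hi-q] → Player I plays R at [Hi-q-y] → (5, 2)
vs Hi/t: Player II plays Hi → Player II plays t at [Hi] → (-4, -3)
vs Lo/r: Player II plays Lo → Player I plays y at [Lo] → Player I plays E at [Lo-y] → (0, 1)
vs Lo/q: Player II plays Lo → Player I plays y at [Lo] → Player I plays E at [Lo-y] → (0, 1)
vs Lo/t: Player II plays Lo → Player I plays y at [Lo] → Player I plays E at [Lo-y] → (0, 1)
vs Mid/r: Player II plays Mid → (2, 5)
vs Mid/q: Player II plays Mid → (2, 5)
vs Mid/t: Player II plays Mid → (2, 5)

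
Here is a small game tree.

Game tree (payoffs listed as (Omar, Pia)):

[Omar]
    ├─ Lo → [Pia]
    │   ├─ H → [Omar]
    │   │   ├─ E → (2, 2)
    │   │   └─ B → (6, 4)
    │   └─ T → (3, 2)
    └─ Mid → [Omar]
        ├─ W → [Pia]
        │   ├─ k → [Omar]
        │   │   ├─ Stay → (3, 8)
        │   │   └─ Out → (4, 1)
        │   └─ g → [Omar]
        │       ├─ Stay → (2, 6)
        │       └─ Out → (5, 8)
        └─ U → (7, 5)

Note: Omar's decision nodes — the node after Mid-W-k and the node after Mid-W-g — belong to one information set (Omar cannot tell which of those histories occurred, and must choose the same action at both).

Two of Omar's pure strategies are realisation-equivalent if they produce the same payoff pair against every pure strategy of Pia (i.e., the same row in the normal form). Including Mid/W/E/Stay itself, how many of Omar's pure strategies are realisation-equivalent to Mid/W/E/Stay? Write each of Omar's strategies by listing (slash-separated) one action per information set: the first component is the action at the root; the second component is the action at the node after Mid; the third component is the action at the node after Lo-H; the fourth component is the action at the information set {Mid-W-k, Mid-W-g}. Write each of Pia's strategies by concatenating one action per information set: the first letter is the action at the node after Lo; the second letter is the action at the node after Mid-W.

2

Row for Mid/W/E/Stay (columns Hk, Hg, Tk, Tg): (3,8) (2,6) (3,8) (2,6).
Under Mid/W/E/Stay, Omar's choice at the node after Lo-H can never be reached regardless of what Pia does, so varying those choices leaves every outcome unchanged.
Holding the reachable choices fixed and varying the unreachable one freely already gives 2 equivalent strategies.
No other strategy reproduces this row, so those 2 are the full class: Mid/W/E/Stay, Mid/W/B/Stay.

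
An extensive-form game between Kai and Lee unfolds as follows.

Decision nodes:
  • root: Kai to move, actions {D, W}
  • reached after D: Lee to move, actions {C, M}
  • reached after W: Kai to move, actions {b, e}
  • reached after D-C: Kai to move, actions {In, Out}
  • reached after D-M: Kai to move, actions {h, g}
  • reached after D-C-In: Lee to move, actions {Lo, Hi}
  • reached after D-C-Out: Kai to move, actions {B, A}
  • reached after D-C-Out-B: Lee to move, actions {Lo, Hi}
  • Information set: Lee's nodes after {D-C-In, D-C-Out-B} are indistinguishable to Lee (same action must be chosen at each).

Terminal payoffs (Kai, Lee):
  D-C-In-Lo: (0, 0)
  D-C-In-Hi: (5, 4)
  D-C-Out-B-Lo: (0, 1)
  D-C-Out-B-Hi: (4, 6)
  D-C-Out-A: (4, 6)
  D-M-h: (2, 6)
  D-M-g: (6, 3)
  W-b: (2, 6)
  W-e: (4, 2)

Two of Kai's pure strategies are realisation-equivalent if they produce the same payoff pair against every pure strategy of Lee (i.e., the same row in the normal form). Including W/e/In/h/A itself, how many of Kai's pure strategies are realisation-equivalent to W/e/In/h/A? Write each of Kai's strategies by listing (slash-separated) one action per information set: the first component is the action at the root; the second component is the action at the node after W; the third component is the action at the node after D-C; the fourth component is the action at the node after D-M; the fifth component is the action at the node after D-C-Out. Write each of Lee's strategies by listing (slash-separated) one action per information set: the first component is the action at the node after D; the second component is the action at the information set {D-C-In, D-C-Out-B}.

Row for W/e/In/h/A (columns C/Lo, C/Hi, M/Lo, M/Hi): (4,2) (4,2) (4,2) (4,2).
Under W/e/In/h/A, Kai's choice at the node after D-C and at the node after D-M and at the node after D-C-Out can never be reached regardless of what Lee does, so varying those choices leaves every outcome unchanged.
Holding the reachable choices fixed and varying the unreachable ones freely already gives 2 × 2 × 2 = 8 equivalent strategies.
No other strategy reproduces this row, so those 8 are the full class: W/e/In/h/B, W/e/In/h/A, W/e/In/g/B, W/e/In/g/A, W/e/Out/h/B, W/e/Out/h/A, W/e/Out/g/B, W/e/Out/g/A.

8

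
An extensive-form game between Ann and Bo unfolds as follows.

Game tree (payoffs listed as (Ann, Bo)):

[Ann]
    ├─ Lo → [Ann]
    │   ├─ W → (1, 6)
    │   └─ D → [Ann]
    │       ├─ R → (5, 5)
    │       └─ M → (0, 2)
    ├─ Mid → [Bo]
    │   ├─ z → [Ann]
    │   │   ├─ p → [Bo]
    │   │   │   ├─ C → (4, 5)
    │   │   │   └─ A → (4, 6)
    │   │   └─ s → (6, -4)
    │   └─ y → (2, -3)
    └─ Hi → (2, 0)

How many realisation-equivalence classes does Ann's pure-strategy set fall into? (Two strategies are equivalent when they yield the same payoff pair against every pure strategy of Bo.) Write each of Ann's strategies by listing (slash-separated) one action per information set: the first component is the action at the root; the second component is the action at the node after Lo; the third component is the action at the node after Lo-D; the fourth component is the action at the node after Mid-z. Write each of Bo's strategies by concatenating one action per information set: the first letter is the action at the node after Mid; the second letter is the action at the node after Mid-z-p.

6

Ann has 24 pure strategies: Lo/W/R/p, Lo/W/R/s, Lo/W/M/p, Lo/W/M/s, Lo/D/R/p, Lo/D/R/s, Lo/D/M/p, Lo/D/M/s, Mid/W/R/p, Mid/W/R/s, Mid/W/M/p, Mid/W/M/s, Mid/D/R/p, Mid/D/R/s, Mid/D/M/p, Mid/D/M/s, Hi/W/R/p, Hi/W/R/s, Hi/W/M/p, Hi/W/M/s, Hi/D/R/p, Hi/D/R/s, Hi/D/M/p, Hi/D/M/s. Columns: zC, zA, yC, yA.
{Lo/W/R/p, Lo/W/R/s, Lo/W/M/p, Lo/W/M/s} → row (1,6) (1,6) (1,6) (1,6)
{Lo/D/R/p, Lo/D/R/s} → row (5,5) (5,5) (5,5) (5,5)
{Lo/D/M/p, Lo/D/M/s} → row (0,2) (0,2) (0,2) (0,2)
{Mid/W/R/p, Mid/W/M/p, Mid/D/R/p, Mid/D/M/p} → row (4,5) (4,6) (2,-3) (2,-3)
{Mid/W/R/s, Mid/W/M/s, Mid/D/R/s, Mid/D/M/s} → row (6,-4) (6,-4) (2,-3) (2,-3)
{Hi/W/R/p, Hi/W/R/s, Hi/W/M/p, Hi/W/M/s, Hi/D/R/p, Hi/D/R/s, Hi/D/M/p, Hi/D/M/s} → row (2,0) (2,0) (2,0) (2,0)
That's 6 distinct rows out of 24 strategies.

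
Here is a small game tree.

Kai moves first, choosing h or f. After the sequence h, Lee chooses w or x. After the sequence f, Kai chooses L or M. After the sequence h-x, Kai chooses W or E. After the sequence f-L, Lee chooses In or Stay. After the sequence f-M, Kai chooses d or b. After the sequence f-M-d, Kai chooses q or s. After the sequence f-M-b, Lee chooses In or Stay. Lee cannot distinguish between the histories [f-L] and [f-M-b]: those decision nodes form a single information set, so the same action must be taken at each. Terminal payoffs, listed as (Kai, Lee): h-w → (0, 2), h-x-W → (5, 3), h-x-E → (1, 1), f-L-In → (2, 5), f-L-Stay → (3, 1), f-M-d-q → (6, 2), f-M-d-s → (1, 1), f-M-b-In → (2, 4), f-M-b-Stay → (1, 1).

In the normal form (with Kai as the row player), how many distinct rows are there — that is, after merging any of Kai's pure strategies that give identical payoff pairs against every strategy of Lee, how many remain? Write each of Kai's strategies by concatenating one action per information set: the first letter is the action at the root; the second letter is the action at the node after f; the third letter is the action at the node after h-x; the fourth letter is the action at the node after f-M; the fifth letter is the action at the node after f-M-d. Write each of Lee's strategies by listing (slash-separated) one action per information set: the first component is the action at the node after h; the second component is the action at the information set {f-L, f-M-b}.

Kai has 32 pure strategies: hLWdq, hLWds, hLWbq, hLWbs, hLEdq, hLEds, hLEbq, hLEbs, hMWdq, hMWds, hMWbq, hMWbs, hMEdq, hMEds, hMEbq, hMEbs, fLWdq, fLWds, fLWbq, fLWbs, fLEdq, fLEds, fLEbq, fLEbs, fMWdq, fMWds, fMWbq, fMWbs, fMEdq, fMEds, fMEbq, fMEbs. Columns: w/In, w/Stay, x/In, x/Stay.
{hLWdq, hLWds, hLWbq, hLWbs, hMWdq, hMWds, hMWbq, hMWbs} → row (0,2) (0,2) (5,3) (5,3)
{hLEdq, hLEds, hLEbq, hLEbs, hMEdq, hMEds, hMEbq, hMEbs} → row (0,2) (0,2) (1,1) (1,1)
{fLWdq, fLWds, fLWbq, fLWbs, fLEdq, fLEds, fLEbq, fLEbs} → row (2,5) (3,1) (2,5) (3,1)
{fMWdq, fMEdq} → row (6,2) (6,2) (6,2) (6,2)
{fMWds, fMEds} → row (1,1) (1,1) (1,1) (1,1)
{fMWbq, fMWbs, fMEbq, fMEbs} → row (2,4) (1,1) (2,4) (1,1)
That's 6 distinct rows out of 32 strategies.

6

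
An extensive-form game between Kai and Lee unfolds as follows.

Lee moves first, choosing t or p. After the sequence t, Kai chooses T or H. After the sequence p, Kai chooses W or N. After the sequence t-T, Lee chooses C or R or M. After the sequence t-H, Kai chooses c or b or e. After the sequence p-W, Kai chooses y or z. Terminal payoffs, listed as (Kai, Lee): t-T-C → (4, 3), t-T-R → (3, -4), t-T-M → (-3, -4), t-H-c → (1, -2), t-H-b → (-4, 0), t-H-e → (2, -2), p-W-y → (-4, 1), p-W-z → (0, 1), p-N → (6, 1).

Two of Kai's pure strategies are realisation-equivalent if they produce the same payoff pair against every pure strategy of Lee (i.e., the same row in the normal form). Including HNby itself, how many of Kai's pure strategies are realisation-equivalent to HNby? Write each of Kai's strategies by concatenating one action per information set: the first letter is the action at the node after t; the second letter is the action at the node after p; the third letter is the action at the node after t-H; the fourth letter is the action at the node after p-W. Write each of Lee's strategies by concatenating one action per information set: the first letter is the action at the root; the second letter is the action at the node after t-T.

2

Row for HNby (columns tC, tR, tM, pC, pR, pM): (-4,0) (-4,0) (-4,0) (6,1) (6,1) (6,1).
Under HNby, Kai's choice at the node after p-W can never be reached regardless of what Lee does, so varying those choices leaves every outcome unchanged.
Holding the reachable choices fixed and varying the unreachable one freely already gives 2 equivalent strategies.
No other strategy reproduces this row, so those 2 are the full class: HNby, HNbz.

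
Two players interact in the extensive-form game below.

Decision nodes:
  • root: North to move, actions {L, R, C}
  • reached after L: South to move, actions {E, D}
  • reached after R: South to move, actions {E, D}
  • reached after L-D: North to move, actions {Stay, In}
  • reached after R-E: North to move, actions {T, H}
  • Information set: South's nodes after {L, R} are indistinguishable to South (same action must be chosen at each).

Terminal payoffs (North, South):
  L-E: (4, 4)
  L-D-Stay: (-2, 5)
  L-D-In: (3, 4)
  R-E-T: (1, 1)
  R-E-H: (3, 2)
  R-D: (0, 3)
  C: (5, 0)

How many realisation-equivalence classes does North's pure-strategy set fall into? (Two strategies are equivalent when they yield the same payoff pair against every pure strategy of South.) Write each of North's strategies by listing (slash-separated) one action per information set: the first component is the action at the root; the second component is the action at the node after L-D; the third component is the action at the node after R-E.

5

North has 12 pure strategies: L/Stay/T, L/Stay/H, L/In/T, L/In/H, R/Stay/T, R/Stay/H, R/In/T, R/In/H, C/Stay/T, C/Stay/H, C/In/T, C/In/H. Columns: E, D.
{L/Stay/T, L/Stay/H} → row (4,4) (-2,5)
{L/In/T, L/In/H} → row (4,4) (3,4)
{R/Stay/T, R/In/T} → row (1,1) (0,3)
{R/Stay/H, R/In/H} → row (3,2) (0,3)
{C/Stay/T, C/Stay/H, C/In/T, C/In/H} → row (5,0) (5,0)
That's 5 distinct rows out of 12 strategies.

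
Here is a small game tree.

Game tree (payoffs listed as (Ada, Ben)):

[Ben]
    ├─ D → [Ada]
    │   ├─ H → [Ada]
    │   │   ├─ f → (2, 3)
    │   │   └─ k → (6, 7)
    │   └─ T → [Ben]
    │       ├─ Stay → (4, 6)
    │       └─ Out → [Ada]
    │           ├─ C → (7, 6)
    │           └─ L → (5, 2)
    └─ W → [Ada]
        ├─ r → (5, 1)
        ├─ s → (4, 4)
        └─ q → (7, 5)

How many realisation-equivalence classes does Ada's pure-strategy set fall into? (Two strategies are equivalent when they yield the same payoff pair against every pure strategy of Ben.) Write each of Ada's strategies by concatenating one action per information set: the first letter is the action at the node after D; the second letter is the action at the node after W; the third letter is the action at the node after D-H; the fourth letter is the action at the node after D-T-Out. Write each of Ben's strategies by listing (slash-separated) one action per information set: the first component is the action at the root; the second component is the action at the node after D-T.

12

Ada has 24 pure strategies: HrfC, HrfL, HrkC, HrkL, HsfC, HsfL, HskC, HskL, HqfC, HqfL, HqkC, HqkL, TrfC, TrfL, TrkC, TrkL, TsfC, TsfL, TskC, TskL, TqfC, TqfL, TqkC, TqkL. Columns: D/Stay, D/Out, W/Stay, W/Out.
{HrfC, HrfL} → row (2,3) (2,3) (5,1) (5,1)
{HrkC, HrkL} → row (6,7) (6,7) (5,1) (5,1)
{HsfC, HsfL} → row (2,3) (2,3) (4,4) (4,4)
{HskC, HskL} → row (6,7) (6,7) (4,4) (4,4)
{HqfC, HqfL} → row (2,3) (2,3) (7,5) (7,5)
{HqkC, HqkL} → row (6,7) (6,7) (7,5) (7,5)
{TrfC, TrkC} → row (4,6) (7,6) (5,1) (5,1)
{TrfL, TrkL} → row (4,6) (5,2) (5,1) (5,1)
{TsfC, TskC} → row (4,6) (7,6) (4,4) (4,4)
{TsfL, TskL} → row (4,6) (5,2) (4,4) (4,4)
{TqfC, TqkC} → row (4,6) (7,6) (7,5) (7,5)
{TqfL, TqkL} → row (4,6) (5,2) (7,5) (7,5)
That's 12 distinct rows out of 24 strategies.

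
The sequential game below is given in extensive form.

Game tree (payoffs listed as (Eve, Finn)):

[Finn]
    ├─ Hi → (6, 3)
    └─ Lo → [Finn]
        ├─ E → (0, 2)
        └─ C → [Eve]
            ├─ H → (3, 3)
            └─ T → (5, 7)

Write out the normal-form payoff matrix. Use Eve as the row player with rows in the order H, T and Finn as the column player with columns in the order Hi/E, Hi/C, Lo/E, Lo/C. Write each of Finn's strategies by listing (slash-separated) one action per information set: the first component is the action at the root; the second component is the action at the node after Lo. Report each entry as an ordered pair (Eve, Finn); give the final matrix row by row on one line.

H: (6,3) (6,3) (0,2) (3,3) | T: (6,3) (6,3) (0,2) (5,7)

Row H: Hi/E→(6,3), Hi/C→(6,3), Lo/E→(0,2), Lo/C→(3,3)
Row T: Hi/E→(6,3), Hi/C→(6,3), Lo/E→(0,2), Lo/C→(5,7)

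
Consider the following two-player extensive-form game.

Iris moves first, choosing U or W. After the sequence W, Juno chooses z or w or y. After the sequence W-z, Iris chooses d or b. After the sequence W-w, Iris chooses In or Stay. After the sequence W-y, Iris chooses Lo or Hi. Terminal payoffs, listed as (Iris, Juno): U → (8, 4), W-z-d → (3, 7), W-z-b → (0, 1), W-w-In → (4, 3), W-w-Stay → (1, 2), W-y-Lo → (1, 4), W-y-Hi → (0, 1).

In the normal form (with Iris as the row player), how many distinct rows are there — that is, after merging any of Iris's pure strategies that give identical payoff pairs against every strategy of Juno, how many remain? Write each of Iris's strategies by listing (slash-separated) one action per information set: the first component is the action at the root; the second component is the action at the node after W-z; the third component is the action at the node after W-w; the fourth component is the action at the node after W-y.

Iris has 16 pure strategies: U/d/In/Lo, U/d/In/Hi, U/d/Stay/Lo, U/d/Stay/Hi, U/b/In/Lo, U/b/In/Hi, U/b/Stay/Lo, U/b/Stay/Hi, W/d/In/Lo, W/d/In/Hi, W/d/Stay/Lo, W/d/Stay/Hi, W/b/In/Lo, W/b/In/Hi, W/b/Stay/Lo, W/b/Stay/Hi. Columns: z, w, y.
{U/d/In/Lo, U/d/In/Hi, U/d/Stay/Lo, U/d/Stay/Hi, U/b/In/Lo, U/b/In/Hi, U/b/Stay/Lo, U/b/Stay/Hi} → row (8,4) (8,4) (8,4)
{W/d/In/Lo} → row (3,7) (4,3) (1,4)
{W/d/In/Hi} → row (3,7) (4,3) (0,1)
{W/d/Stay/Lo} → row (3,7) (1,2) (1,4)
{W/d/Stay/Hi} → row (3,7) (1,2) (0,1)
{W/b/In/Lo} → row (0,1) (4,3) (1,4)
{W/b/In/Hi} → row (0,1) (4,3) (0,1)
{W/b/Stay/Lo} → row (0,1) (1,2) (1,4)
{W/b/Stay/Hi} → row (0,1) (1,2) (0,1)
That's 9 distinct rows out of 16 strategies.

9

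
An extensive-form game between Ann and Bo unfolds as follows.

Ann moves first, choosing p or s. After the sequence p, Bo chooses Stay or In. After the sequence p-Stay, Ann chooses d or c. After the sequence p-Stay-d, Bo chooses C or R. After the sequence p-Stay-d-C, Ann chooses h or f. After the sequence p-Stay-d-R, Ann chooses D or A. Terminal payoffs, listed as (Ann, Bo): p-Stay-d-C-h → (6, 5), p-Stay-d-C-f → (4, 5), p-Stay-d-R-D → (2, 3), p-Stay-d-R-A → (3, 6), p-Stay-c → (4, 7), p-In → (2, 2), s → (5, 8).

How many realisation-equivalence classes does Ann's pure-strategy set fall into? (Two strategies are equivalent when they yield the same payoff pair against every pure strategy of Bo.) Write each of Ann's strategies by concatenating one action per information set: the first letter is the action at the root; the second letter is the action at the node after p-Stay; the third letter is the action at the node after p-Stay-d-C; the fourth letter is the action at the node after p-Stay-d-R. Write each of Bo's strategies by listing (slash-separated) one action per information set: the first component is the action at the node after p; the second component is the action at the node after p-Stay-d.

6

Ann has 16 pure strategies: pdhD, pdhA, pdfD, pdfA, pchD, pchA, pcfD, pcfA, sdhD, sdhA, sdfD, sdfA, schD, schA, scfD, scfA. Columns: Stay/C, Stay/R, In/C, In/R.
{pdhD} → row (6,5) (2,3) (2,2) (2,2)
{pdhA} → row (6,5) (3,6) (2,2) (2,2)
{pdfD} → row (4,5) (2,3) (2,2) (2,2)
{pdfA} → row (4,5) (3,6) (2,2) (2,2)
{pchD, pchA, pcfD, pcfA} → row (4,7) (4,7) (2,2) (2,2)
{sdhD, sdhA, sdfD, sdfA, schD, schA, scfD, scfA} → row (5,8) (5,8) (5,8) (5,8)
That's 6 distinct rows out of 16 strategies.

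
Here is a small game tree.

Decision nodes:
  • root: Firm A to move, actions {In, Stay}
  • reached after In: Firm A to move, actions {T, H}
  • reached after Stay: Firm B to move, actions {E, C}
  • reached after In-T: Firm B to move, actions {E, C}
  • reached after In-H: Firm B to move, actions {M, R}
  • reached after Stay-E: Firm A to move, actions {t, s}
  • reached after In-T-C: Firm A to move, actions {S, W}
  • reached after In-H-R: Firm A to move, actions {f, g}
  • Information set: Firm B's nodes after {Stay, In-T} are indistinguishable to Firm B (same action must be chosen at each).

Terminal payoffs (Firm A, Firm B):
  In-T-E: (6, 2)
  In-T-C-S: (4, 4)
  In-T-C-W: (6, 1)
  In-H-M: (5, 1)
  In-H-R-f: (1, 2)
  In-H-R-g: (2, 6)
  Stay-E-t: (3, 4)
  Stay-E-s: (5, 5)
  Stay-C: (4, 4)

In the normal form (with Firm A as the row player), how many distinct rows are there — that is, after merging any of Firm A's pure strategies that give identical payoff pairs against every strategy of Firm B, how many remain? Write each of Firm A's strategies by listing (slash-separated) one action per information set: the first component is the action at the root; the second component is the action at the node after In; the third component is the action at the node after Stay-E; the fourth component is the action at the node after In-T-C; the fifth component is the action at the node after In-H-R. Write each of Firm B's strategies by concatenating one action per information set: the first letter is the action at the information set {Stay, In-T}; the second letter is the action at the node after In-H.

6

Firm A has 32 pure strategies: In/T/t/S/f, In/T/t/S/g, In/T/t/W/f, In/T/t/W/g, In/T/s/S/f, In/T/s/S/g, In/T/s/W/f, In/T/s/W/g, In/H/t/S/f, In/H/t/S/g, In/H/t/W/f, In/H/t/W/g, In/H/s/S/f, In/H/s/S/g, In/H/s/W/f, In/H/s/W/g, Stay/T/t/S/f, Stay/T/t/S/g, Stay/T/t/W/f, Stay/T/t/W/g, Stay/T/s/S/f, Stay/T/s/S/g, Stay/T/s/W/f, Stay/T/s/W/g, Stay/H/t/S/f, Stay/H/t/S/g, Stay/H/t/W/f, Stay/H/t/W/g, Stay/H/s/S/f, Stay/H/s/S/g, Stay/H/s/W/f, Stay/H/s/W/g. Columns: EM, ER, CM, CR.
{In/T/t/S/f, In/T/t/S/g, In/T/s/S/f, In/T/s/S/g} → row (6,2) (6,2) (4,4) (4,4)
{In/T/t/W/f, In/T/t/W/g, In/T/s/W/f, In/T/s/W/g} → row (6,2) (6,2) (6,1) (6,1)
{In/H/t/S/f, In/H/t/W/f, In/H/s/S/f, In/H/s/W/f} → row (5,1) (1,2) (5,1) (1,2)
{In/H/t/S/g, In/H/t/W/g, In/H/s/S/g, In/H/s/W/g} → row (5,1) (2,6) (5,1) (2,6)
{Stay/T/t/S/f, Stay/T/t/S/g, Stay/T/t/W/f, Stay/T/t/W/g, Stay/H/t/S/f, Stay/H/t/S/g, Stay/H/t/W/f, Stay/H/t/W/g} → row (3,4) (3,4) (4,4) (4,4)
{Stay/T/s/S/f, Stay/T/s/S/g, Stay/T/s/W/f, Stay/T/s/W/g, Stay/H/s/S/f, Stay/H/s/S/g, Stay/H/s/W/f, Stay/H/s/W/g} → row (5,5) (5,5) (4,4) (4,4)
That's 6 distinct rows out of 32 strategies.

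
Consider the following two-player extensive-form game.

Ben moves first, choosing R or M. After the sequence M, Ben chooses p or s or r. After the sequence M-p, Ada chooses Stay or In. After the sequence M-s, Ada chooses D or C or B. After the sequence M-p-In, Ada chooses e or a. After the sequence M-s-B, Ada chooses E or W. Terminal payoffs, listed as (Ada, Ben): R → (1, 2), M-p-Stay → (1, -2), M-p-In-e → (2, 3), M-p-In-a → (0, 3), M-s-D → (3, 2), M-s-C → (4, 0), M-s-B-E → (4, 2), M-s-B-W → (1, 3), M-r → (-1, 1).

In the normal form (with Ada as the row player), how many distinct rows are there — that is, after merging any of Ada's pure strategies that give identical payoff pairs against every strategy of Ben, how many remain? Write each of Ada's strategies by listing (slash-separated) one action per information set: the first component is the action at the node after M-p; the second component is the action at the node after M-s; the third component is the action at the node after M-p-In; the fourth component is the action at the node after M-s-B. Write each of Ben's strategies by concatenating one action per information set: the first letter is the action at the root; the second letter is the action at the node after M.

Ada has 24 pure strategies: Stay/D/e/E, Stay/D/e/W, Stay/D/a/E, Stay/D/a/W, Stay/C/e/E, Stay/C/e/W, Stay/C/a/E, Stay/C/a/W, Stay/B/e/E, Stay/B/e/W, Stay/B/a/E, Stay/B/a/W, In/D/e/E, In/D/e/W, In/D/a/E, In/D/a/W, In/C/e/E, In/C/e/W, In/C/a/E, In/C/a/W, In/B/e/E, In/B/e/W, In/B/a/E, In/B/a/W. Columns: Rp, Rs, Rr, Mp, Ms, Mr.
{Stay/D/e/E, Stay/D/e/W, Stay/D/a/E, Stay/D/a/W} → row (1,2) (1,2) (1,2) (1,-2) (3,2) (-1,1)
{Stay/C/e/E, Stay/C/e/W, Stay/C/a/E, Stay/C/a/W} → row (1,2) (1,2) (1,2) (1,-2) (4,0) (-1,1)
{Stay/B/e/E, Stay/B/a/E} → row (1,2) (1,2) (1,2) (1,-2) (4,2) (-1,1)
{Stay/B/e/W, Stay/B/a/W} → row (1,2) (1,2) (1,2) (1,-2) (1,3) (-1,1)
{In/D/e/E, In/D/e/W} → row (1,2) (1,2) (1,2) (2,3) (3,2) (-1,1)
{In/D/a/E, In/D/a/W} → row (1,2) (1,2) (1,2) (0,3) (3,2) (-1,1)
{In/C/e/E, In/C/e/W} → row (1,2) (1,2) (1,2) (2,3) (4,0) (-1,1)
{In/C/a/E, In/C/a/W} → row (1,2) (1,2) (1,2) (0,3) (4,0) (-1,1)
{In/B/e/E} → row (1,2) (1,2) (1,2) (2,3) (4,2) (-1,1)
{In/B/e/W} → row (1,2) (1,2) (1,2) (2,3) (1,3) (-1,1)
{In/B/a/E} → row (1,2) (1,2) (1,2) (0,3) (4,2) (-1,1)
{In/B/a/W} → row (1,2) (1,2) (1,2) (0,3) (1,3) (-1,1)
That's 12 distinct rows out of 24 strategies.

12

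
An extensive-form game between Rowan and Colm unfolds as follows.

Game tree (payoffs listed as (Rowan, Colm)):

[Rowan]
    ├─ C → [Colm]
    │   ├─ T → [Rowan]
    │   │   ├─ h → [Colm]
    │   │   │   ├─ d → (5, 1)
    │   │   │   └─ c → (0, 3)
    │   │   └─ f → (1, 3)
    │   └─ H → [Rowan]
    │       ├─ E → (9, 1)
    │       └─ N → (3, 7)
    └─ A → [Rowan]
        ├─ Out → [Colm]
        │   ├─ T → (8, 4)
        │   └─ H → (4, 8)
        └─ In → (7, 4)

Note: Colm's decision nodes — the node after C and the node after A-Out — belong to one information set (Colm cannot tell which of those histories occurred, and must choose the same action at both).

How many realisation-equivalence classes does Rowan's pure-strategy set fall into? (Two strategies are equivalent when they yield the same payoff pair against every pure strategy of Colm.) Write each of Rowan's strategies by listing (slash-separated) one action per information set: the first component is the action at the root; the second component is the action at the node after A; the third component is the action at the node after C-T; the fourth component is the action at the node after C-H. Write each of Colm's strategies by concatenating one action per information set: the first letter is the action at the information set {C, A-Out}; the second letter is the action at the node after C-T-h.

6

Rowan has 16 pure strategies: C/Out/h/E, C/Out/h/N, C/Out/f/E, C/Out/f/N, C/In/h/E, C/In/h/N, C/In/f/E, C/In/f/N, A/Out/h/E, A/Out/h/N, A/Out/f/E, A/Out/f/N, A/In/h/E, A/In/h/N, A/In/f/E, A/In/f/N. Columns: Td, Tc, Hd, Hc.
{C/Out/h/E, C/In/h/E} → row (5,1) (0,3) (9,1) (9,1)
{C/Out/h/N, C/In/h/N} → row (5,1) (0,3) (3,7) (3,7)
{C/Out/f/E, C/In/f/E} → row (1,3) (1,3) (9,1) (9,1)
{C/Out/f/N, C/In/f/N} → row (1,3) (1,3) (3,7) (3,7)
{A/Out/h/E, A/Out/h/N, A/Out/f/E, A/Out/f/N} → row (8,4) (8,4) (4,8) (4,8)
{A/In/h/E, A/In/h/N, A/In/f/E, A/In/f/N} → row (7,4) (7,4) (7,4) (7,4)
That's 6 distinct rows out of 16 strategies.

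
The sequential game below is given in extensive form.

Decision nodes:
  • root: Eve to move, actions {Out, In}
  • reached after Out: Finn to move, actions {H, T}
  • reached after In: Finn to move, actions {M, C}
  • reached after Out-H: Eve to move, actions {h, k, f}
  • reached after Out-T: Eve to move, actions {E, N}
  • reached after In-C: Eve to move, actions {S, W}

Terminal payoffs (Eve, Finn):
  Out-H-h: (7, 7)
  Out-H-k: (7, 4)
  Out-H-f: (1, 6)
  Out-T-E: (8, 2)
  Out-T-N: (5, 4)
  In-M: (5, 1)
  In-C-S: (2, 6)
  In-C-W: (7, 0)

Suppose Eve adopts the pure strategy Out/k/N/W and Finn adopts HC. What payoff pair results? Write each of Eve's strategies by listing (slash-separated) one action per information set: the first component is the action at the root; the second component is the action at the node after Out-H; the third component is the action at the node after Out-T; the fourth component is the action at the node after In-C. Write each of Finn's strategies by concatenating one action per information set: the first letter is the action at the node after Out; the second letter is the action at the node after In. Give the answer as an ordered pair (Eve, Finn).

Trace the play path from the root:
  Eve plays Out
  Finn plays H at [Out]
  Eve plays k at [Out-H]
→ terminal payoff (7, 4).
(Eve's choice at the node after Out-T is never reached on this path, so it doesn't affect the outcome.)

(7, 4)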